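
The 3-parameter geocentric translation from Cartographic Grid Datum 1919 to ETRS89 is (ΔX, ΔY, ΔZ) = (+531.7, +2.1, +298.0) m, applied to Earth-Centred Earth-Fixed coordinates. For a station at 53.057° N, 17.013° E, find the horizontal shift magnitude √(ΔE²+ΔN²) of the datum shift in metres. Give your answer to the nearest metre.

275 m

The local east axis at (φ, λ) is (−sin λ, cos λ, 0), so ΔE = −sin(17.013°)·531.7 + cos(17.013°)·2.1 = -153.56 m.
The local north axis is (−sin φ cos λ, −sin φ sin λ, cos φ), giving ΔN = -406.356 − 0.491 + 179.104 = -227.74 m.
Horizontal magnitude = √(ΔE² + ΔN²) = √((-153.56)² + (-227.74)²) = 274.68 m.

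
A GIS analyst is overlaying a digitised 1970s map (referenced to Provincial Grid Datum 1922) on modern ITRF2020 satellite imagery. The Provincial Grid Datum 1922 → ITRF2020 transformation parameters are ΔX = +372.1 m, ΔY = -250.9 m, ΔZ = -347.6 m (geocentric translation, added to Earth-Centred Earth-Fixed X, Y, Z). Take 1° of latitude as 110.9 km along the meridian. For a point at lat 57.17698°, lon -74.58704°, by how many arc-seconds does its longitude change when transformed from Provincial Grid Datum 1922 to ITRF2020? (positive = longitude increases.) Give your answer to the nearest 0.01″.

sin φ = 0.840349, cos φ = 0.542046, sin λ = -0.964035, cos λ = 0.265774.
East component: ΔE = −sin λ·ΔX + cos λ·ΔY = −(-0.964035)(372.1) + (0.265774)(-250.9) = 292.03 m.
1° of latitude spans 110900 m; at latitude φ, 1° of longitude spans that × cos φ = 60112.9 m, so Δλ = 292.03 / 60112.9 × 3600 = 17.489″.

Δλ = 17.49″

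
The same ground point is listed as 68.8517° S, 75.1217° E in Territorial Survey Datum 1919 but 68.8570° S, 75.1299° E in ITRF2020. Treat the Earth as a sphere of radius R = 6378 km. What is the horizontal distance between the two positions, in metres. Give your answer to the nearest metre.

676 m

Δφ = -68.8570° − -68.8517° = -0.0053°; Δλ = 75.1299° − 75.1217° = +0.0082°.
1° along a meridian = πR/180 = 111317 m.
ΔN = Δφ × 111317 = -590.0 m; ΔE = Δλ × 111317 × cos(-68.8517°) = +0.0082 × 111317 × 0.360783 = 329.3 m.
Distance = √(ΔE² + ΔN²) = √(329.3² + (-590.0)²) = 675.7 m.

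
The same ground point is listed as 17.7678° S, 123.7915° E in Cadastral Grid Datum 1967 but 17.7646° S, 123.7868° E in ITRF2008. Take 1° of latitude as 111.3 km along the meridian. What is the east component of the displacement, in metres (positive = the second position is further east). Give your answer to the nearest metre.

ΔE = -498 m

Δφ = -17.7646° − -17.7678° = +0.0032°; Δλ = 123.7868° − 123.7915° = -0.0047°.
ΔN = Δφ × 111300 = 356.2 m; ΔE = Δλ × 111300 × cos(-17.7678°) = -0.0047 × 111300 × 0.952301 = -498.2 m.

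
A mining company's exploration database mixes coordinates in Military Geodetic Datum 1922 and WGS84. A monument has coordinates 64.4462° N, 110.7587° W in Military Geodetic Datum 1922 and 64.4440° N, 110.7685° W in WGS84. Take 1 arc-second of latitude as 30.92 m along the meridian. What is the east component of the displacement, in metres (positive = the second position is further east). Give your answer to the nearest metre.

ΔE = -471 m

Δφ = 64.4440° − 64.4462° = -0.0022°; Δλ = -110.7685° − -110.7587° = -0.0098°.
1° of latitude = 3600 × 30.92 = 111312 m.
ΔN = Δφ × 111312 = -244.9 m; ΔE = Δλ × 111312 × cos(64.4462°) = -0.0098 × 111312 × 0.431358 = -470.6 m.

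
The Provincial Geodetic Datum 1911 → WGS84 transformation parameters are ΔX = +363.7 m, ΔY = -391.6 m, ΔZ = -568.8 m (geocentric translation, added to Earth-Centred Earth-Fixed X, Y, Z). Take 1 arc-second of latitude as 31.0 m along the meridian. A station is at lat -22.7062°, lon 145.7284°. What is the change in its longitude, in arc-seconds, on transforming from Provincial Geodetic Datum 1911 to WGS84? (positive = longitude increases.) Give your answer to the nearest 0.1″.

sin φ = -0.386006, cos φ = 0.922496, sin λ = 0.563117, cos λ = -0.826378.
East component: ΔE = −sin λ·ΔX + cos λ·ΔY = −(0.563117)(363.7) + (-0.826378)(-391.6) = 118.80 m.
1° of latitude spans 3600 × 31.00 = 111600 m; at latitude φ, 1° of longitude spans that × cos φ = 102950.6 m, so Δλ = 118.80 / 102950.6 × 3600 = 4.154″.

Δλ = 4.2″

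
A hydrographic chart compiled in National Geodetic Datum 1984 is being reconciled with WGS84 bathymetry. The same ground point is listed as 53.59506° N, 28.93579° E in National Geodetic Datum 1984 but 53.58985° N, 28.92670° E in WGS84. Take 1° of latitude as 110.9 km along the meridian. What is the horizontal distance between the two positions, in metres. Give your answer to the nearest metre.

832 m

Δφ = 53.58985° − 53.59506° = -0.00521°; Δλ = 28.92670° − 28.93579° = -0.00909°.
ΔN = Δφ × 110900 = -577.8 m; ΔE = Δλ × 110900 × cos(53.59506°) = -0.00909 × 110900 × 0.593488 = -598.3 m.
Distance = √(ΔE² + ΔN²) = √((-598.3)² + (-577.8)²) = 831.7 m.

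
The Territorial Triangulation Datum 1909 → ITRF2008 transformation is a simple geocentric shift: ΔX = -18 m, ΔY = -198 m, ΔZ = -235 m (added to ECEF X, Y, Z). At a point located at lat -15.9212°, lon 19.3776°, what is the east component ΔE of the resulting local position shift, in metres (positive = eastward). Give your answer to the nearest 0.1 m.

The local east axis at (φ, λ) is (−sin λ, cos λ, 0), so ΔE = −sin(19.3776°)·(-18) + cos(19.3776°)·(-198) = -180.81 m.

ΔE = -180.8 m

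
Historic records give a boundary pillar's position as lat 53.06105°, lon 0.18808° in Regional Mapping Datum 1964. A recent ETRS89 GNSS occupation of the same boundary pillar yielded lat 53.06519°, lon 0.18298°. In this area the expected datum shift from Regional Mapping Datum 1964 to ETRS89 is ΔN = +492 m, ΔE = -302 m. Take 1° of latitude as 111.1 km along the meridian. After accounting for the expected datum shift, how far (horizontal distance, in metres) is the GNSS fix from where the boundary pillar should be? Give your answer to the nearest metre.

50 m

Observed coordinate differences: Δφ = +0.00414°, Δλ = -0.00510°.
Converting to metres (1° lat = 111100 m, cos φ = 0.600964): observed ΔN = 460.0 m, observed ΔE = -340.5 m.
Subtracting the expected shift leaves a residual of 460.0 − (492) = -32.0 m north and -340.5 − (-302) = -38.5 m east.
Residual distance = √((-32.0)² + (-38.5)²) = 50.1 m.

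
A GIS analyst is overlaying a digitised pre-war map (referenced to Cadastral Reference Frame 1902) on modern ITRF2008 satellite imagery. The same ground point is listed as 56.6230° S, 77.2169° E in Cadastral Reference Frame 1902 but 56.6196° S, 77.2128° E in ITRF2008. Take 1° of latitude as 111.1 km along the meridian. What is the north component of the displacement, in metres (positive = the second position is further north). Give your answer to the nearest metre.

ΔN = 378 m

Δφ = -56.6196° − -56.6230° = +0.0034°; Δλ = 77.2128° − 77.2169° = -0.0041°.
ΔN = Δφ × 111100 = 377.7 m; ΔE = Δλ × 111100 × cos(-56.6230°) = -0.0041 × 111100 × 0.550146 = -250.6 m.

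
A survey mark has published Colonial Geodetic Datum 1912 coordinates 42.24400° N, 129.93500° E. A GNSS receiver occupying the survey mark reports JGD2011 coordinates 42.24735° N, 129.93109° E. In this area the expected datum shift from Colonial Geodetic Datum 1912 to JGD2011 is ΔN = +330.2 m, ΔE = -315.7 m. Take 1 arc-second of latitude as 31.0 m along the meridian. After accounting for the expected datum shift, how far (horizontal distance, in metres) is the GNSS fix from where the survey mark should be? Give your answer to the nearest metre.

44 m

Observed coordinate differences: Δφ = +0.00335°, Δλ = -0.00391°.
Converting to metres (1° lat = 111600 m, cos φ = 0.740289): observed ΔN = 373.9 m, observed ΔE = -323.0 m.
Subtracting the expected shift leaves a residual of 373.9 − (330.2) = 43.7 m north and -323.0 − (-315.7) = -7.3 m east.
Residual distance = √(43.7² + (-7.3)²) = 44.3 m.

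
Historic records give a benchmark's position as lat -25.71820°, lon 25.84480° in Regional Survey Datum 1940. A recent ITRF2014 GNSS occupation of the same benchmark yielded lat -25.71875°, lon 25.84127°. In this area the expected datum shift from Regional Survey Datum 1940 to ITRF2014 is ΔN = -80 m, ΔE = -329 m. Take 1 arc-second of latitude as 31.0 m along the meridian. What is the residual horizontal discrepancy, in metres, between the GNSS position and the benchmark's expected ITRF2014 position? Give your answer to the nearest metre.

32 m

Observed coordinate differences: Δφ = -0.00055°, Δλ = -0.00353°.
Converting to metres (1° lat = 111600 m, cos φ = 0.900939): observed ΔN = -61.4 m, observed ΔE = -354.9 m.
Subtracting the expected shift leaves a residual of -61.4 − (-80) = 18.6 m north and -354.9 − (-329) = -25.9 m east.
Residual distance = √(18.6² + (-25.9)²) = 31.9 m.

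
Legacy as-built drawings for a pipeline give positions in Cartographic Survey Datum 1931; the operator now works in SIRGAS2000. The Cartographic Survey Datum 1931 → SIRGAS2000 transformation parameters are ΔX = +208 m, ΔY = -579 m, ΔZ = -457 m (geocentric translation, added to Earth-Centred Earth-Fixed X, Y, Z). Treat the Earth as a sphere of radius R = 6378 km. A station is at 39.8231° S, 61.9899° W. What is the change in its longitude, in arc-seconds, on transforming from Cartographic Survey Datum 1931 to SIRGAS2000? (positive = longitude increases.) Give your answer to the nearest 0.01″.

Δλ = -3.72″

sin φ = -0.640419, cos φ = 0.768025, sin λ = -0.882865, cos λ = 0.469627.
East component: ΔE = −sin λ·ΔX + cos λ·ΔY = −(-0.882865)(208) + (0.469627)(-579) = -88.28 m.
1° of latitude spans πR/180 = 111317 m; at latitude φ, 1° of longitude spans that × cos φ = 85494.4 m, so Δλ = -88.28 / 85494.4 × 3600 = -3.717″.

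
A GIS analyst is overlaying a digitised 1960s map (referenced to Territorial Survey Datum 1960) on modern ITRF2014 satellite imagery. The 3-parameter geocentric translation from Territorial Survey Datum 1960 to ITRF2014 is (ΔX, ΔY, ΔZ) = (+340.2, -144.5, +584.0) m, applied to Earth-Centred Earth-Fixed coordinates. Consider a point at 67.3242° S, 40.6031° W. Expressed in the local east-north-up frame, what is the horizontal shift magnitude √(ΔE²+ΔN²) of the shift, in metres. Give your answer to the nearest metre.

561 m

At φ = -67.3242°, λ = -40.6031°: sin φ = -0.922701, cos φ = 0.385516, sin λ = -0.650815, cos λ = 0.759236.
ΔE = −sin λ·ΔX + cos λ·ΔY = −(-0.650815)·(340.2) + (0.759236)·(-144.5) = 111.70 m.
ΔN = −sin φ cos λ·ΔX − sin φ sin λ·ΔY + cos φ·ΔZ = −(-0.922701)(0.759236)(340.2) − (-0.922701)(-0.650815)(-144.5) + (0.385516)(584.0) = 550.24 m.
Horizontal magnitude = √(ΔE² + ΔN²) = √(111.70² + 550.24²) = 561.46 m.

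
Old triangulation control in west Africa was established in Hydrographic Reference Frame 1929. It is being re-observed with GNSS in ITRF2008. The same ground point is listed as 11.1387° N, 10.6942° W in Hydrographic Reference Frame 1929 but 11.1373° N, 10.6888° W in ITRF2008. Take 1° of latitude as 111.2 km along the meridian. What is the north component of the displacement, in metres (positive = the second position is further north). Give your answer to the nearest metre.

Δφ = 11.1373° − 11.1387° = -0.0014°; Δλ = -10.6888° − -10.6942° = +0.0054°.
ΔN = Δφ × 111200 = -155.7 m; ΔE = Δλ × 111200 × cos(11.1387°) = +0.0054 × 111200 × 0.981162 = 589.2 m.

ΔN = -156 m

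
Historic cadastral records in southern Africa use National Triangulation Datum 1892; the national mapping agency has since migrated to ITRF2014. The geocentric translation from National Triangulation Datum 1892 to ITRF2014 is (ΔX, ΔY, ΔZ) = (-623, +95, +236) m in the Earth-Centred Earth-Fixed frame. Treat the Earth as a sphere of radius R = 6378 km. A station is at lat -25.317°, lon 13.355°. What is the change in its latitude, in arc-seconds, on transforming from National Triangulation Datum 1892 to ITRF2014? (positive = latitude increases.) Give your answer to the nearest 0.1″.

sin φ = -0.427626, cos φ = 0.903956, sin λ = 0.230984, cos λ = 0.972958.
North component: ΔN = −sin φ cos λ·ΔX − sin φ sin λ·ΔY + cos φ·ΔZ = −(-0.427626)(0.972958)(-623) − (-0.427626)(0.230984)(95) + (0.903956)(236) = -36.49 m.
1° of latitude spans πR/180 = 111317 m, so Δφ = -36.49 / 111317 × 3600 = -1.180″.

Δφ = -1.2″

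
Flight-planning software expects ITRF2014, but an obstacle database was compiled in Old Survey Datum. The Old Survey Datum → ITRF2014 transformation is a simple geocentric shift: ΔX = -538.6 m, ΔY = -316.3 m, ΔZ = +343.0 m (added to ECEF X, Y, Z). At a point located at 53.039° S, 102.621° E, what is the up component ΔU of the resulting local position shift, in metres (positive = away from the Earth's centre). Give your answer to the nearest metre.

At φ = -53.039°, λ = 102.621°: sin φ = -0.799045, cos φ = 0.601271, sin λ = 0.975837, cos λ = -0.218501.
ΔU = cos φ cos λ·ΔX + cos φ sin λ·ΔY + sin φ·ΔZ = (0.601271)(-0.218501)(-538.6) + (0.601271)(0.975837)(-316.3) + (-0.799045)(343.0) = -388.90 m.

ΔU = -389 m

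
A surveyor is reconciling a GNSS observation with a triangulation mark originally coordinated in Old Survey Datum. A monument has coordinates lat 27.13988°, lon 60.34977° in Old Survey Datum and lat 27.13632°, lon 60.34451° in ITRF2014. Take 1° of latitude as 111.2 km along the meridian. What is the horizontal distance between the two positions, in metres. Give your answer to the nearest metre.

Δφ = 27.13632° − 27.13988° = -0.00356°; Δλ = 60.34451° − 60.34977° = -0.00526°.
ΔN = Δφ × 111200 = -395.9 m; ΔE = Δλ × 111200 × cos(27.13988°) = -0.00526 × 111200 × 0.889896 = -520.5 m.
Distance = √(ΔE² + ΔN²) = √((-520.5)² + (-395.9)²) = 653.9 m.

654 m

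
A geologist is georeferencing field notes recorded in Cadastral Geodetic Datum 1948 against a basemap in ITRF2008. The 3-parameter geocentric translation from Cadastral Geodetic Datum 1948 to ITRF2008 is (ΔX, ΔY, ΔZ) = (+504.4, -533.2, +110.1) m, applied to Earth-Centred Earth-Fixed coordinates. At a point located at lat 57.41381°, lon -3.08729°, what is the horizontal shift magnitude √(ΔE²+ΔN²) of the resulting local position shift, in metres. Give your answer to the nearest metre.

At φ = 57.41381°, λ = -3.08729°: sin φ = 0.842582, cos φ = 0.538568, sin λ = -0.053857, cos λ = 0.998549.
ΔE = −sin λ·ΔX + cos λ·ΔY = −(-0.053857)·(504.4) + (0.998549)·(-533.2) = -505.26 m.
ΔN = −sin φ cos λ·ΔX − sin φ sin λ·ΔY + cos φ·ΔZ = −(0.842582)(0.998549)(504.4) − (0.842582)(-0.053857)(-533.2) + (0.538568)(110.1) = -389.28 m.
Horizontal magnitude = √(ΔE² + ΔN²) = √((-505.26)² + (-389.28)²) = 637.83 m.

638 m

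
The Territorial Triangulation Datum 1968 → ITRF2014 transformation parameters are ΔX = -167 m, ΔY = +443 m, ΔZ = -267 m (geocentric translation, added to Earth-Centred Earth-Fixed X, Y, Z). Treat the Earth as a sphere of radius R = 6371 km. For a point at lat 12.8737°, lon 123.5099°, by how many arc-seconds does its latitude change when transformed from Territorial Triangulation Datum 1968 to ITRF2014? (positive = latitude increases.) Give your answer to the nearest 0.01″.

Δφ = -11.76″

sin φ = 0.222803, cos φ = 0.974864, sin λ = 0.833790, cos λ = -0.552081.
North component: ΔN = −sin φ cos λ·ΔX − sin φ sin λ·ΔY + cos φ·ΔZ = −(0.222803)(-0.552081)(-167) − (0.222803)(0.833790)(443) + (0.974864)(-267) = -363.13 m.
1° of latitude spans πR/180 = 111195 m, so Δφ = -363.13 / 111195 × 3600 = -11.756″.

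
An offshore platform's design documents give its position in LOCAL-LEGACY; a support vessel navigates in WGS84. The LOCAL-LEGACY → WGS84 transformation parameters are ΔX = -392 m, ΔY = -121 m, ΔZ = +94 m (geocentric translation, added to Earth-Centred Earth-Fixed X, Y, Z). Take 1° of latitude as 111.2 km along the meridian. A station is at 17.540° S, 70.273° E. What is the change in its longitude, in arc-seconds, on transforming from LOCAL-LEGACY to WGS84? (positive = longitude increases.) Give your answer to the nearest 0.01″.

sin φ = -0.301372, cos φ = 0.953507, sin λ = 0.941312, cos λ = 0.337539.
East component: ΔE = −sin λ·ΔX + cos λ·ΔY = −(0.941312)(-392) + (0.337539)(-121) = 328.15 m.
1° of latitude spans 111200 m; at latitude φ, 1° of longitude spans that × cos φ = 106030.0 m, so Δλ = 328.15 / 106030.0 × 3600 = 11.142″.

Δλ = 11.14″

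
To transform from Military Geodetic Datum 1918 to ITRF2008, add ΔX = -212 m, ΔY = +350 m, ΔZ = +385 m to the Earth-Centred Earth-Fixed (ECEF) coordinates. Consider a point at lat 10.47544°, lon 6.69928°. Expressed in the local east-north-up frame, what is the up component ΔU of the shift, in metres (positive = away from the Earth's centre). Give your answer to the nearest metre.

At φ = 10.47544°, λ = 6.69928°: sin φ = 0.181814, cos φ = 0.983333, sin λ = 0.116658, cos λ = 0.993172.
ΔU = cos φ cos λ·ΔX + cos φ sin λ·ΔY + sin φ·ΔZ = (0.983333)(0.993172)(-212) + (0.983333)(0.116658)(350) + (0.181814)(385) = -96.89 m.

ΔU = -97 m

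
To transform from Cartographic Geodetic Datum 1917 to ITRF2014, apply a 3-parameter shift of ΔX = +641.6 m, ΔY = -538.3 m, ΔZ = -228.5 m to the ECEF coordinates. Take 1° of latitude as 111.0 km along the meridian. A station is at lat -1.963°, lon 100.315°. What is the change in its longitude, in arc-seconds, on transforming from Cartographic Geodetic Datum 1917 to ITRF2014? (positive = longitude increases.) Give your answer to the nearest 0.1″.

sin φ = -0.034254, cos φ = 0.999413, sin λ = 0.983838, cos λ = -0.179060.
East component: ΔE = −sin λ·ΔX + cos λ·ΔY = −(0.983838)(641.6) + (-0.179060)(-538.3) = -534.84 m.
1° of latitude spans 111000 m; at latitude φ, 1° of longitude spans that × cos φ = 110934.9 m, so Δλ = -534.84 / 110934.9 × 3600 = -17.356″.

Δλ = -17.4″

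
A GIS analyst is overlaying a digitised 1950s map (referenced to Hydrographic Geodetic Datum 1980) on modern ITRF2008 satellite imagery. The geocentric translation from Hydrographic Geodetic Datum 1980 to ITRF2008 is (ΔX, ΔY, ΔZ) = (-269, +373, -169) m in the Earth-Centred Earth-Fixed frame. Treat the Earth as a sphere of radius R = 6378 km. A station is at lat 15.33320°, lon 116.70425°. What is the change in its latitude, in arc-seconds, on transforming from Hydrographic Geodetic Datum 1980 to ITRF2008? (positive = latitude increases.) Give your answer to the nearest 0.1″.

Δφ = -9.2″

sin φ = 0.264432, cos φ = 0.964404, sin λ = 0.893338, cos λ = -0.449385.
North component: ΔN = −sin φ cos λ·ΔX − sin φ sin λ·ΔY + cos φ·ΔZ = −(0.264432)(-0.449385)(-269) − (0.264432)(0.893338)(373) + (0.964404)(-169) = -283.06 m.
1° of latitude spans πR/180 = 111317 m, so Δφ = -283.06 / 111317 × 3600 = -9.154″.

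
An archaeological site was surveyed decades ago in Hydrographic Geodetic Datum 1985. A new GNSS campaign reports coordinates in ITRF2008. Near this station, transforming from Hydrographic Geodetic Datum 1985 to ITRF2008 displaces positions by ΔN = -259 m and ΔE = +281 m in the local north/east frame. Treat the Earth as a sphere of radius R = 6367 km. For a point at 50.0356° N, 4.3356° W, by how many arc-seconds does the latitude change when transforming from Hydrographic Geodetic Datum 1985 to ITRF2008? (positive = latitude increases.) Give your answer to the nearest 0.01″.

On a sphere of radius R, 1 rad of latitude = R, so Δφ = ΔN / R = -259.0 / 6367000 = -4.0678e-05 rad = -8.391″.

Δφ = -8.39″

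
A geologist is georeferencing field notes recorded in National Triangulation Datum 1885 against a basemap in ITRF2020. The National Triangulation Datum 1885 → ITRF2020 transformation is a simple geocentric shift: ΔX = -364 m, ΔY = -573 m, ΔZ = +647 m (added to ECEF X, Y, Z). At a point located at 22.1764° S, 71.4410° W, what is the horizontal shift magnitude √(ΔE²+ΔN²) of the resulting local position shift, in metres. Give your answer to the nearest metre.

925 m

The local east axis at (φ, λ) is (−sin λ, cos λ, 0), so ΔE = −sin(-71.4410°)·(-364) + cos(-71.4410°)·(-573) = -527.45 m.
The local north axis is (−sin φ cos λ, −sin φ sin λ, cos φ), giving ΔN = -43.730 + 205.037 + 599.139 = 760.45 m.
Horizontal magnitude = √(ΔE² + ΔN²) = √((-527.45)² + 760.45²) = 925.46 m.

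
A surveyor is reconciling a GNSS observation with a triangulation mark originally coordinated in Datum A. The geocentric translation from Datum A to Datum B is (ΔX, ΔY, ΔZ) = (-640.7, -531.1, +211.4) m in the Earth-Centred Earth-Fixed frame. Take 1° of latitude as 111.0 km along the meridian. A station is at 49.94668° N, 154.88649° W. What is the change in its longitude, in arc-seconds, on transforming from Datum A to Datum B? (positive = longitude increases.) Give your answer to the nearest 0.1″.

Δλ = 10.5″

sin φ = 0.765446, cos φ = 0.643500, sin λ = -0.424413, cos λ = -0.905469.
East component: ΔE = −sin λ·ΔX + cos λ·ΔY = −(-0.424413)(-640.7) + (-0.905469)(-531.1) = 208.97 m.
1° of latitude spans 111000 m; at latitude φ, 1° of longitude spans that × cos φ = 71428.5 m, so Δλ = 208.97 / 71428.5 × 3600 = 10.532″.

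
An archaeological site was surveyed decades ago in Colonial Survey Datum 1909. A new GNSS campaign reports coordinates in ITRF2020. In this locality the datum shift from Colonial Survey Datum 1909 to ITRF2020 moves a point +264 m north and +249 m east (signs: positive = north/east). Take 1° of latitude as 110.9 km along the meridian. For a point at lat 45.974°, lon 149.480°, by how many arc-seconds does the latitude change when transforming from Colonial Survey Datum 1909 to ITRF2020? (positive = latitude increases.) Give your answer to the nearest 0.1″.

Δφ = 8.6″

1° of latitude = 110.9 km, so Δφ = 264.0 / 110900 = 0.0023805° = 8.570″.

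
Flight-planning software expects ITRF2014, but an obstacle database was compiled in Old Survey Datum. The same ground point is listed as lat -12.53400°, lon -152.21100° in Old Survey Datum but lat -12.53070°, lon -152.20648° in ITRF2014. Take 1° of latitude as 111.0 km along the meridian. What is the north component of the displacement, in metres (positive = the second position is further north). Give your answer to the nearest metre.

ΔN = 366 m

Δφ = -12.53070° − -12.53400° = +0.00330°; Δλ = -152.20648° − -152.21100° = +0.00452°.
ΔN = Δφ × 111000 = 366.3 m; ΔE = Δλ × 111000 × cos(-12.53400°) = +0.00452 × 111000 × 0.976167 = 489.8 m.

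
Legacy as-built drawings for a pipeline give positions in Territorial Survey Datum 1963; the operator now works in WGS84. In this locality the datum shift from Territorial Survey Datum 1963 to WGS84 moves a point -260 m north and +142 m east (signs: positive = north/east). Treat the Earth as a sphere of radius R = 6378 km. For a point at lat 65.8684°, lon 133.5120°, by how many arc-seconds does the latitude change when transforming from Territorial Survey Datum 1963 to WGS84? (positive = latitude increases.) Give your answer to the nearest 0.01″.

On a sphere of radius R, 1 rad of latitude = R, so Δφ = ΔN / R = -260.0 / 6378000 = -4.0765e-05 rad = -8.408″.

Δφ = -8.41″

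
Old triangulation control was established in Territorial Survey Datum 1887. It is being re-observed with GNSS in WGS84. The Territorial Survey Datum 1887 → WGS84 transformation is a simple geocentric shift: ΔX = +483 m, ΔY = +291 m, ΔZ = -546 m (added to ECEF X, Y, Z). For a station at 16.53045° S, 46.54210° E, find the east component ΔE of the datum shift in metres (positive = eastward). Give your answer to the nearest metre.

The local east axis at (φ, λ) is (−sin λ, cos λ, 0), so ΔE = −sin(46.54210°)·483 + cos(46.54210°)·291 = -150.44 m.

ΔE = -150 m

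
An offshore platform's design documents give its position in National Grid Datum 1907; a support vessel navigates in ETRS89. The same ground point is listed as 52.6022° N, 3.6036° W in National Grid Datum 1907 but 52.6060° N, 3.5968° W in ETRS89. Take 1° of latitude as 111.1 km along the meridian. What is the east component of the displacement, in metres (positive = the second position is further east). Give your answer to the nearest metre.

Δφ = 52.6060° − 52.6022° = +0.0038°; Δλ = -3.5968° − -3.6036° = +0.0068°.
ΔN = Δφ × 111100 = 422.2 m; ΔE = Δλ × 111100 × cos(52.6022°) = +0.0068 × 111100 × 0.607345 = 458.8 m.

ΔE = 459 m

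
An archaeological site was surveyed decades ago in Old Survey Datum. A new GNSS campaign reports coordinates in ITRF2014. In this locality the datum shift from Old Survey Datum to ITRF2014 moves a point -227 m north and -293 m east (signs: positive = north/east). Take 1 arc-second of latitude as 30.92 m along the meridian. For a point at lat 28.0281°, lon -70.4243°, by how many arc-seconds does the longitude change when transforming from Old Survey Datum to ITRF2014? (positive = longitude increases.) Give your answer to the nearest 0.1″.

At latitude 28.0281°, cos φ = 0.882717.
1″ of longitude at this latitude = 30.92 × cos φ = 27.2936 m, so Δλ = -293.0 / 27.2936 = -10.735″.

Δλ = -10.7″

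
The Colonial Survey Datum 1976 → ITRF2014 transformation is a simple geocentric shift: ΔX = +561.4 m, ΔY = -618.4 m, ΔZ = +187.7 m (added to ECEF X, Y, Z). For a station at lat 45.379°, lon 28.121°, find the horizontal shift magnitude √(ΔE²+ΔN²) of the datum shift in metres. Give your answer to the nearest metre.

The local east axis at (φ, λ) is (−sin λ, cos λ, 0), so ΔE = −sin(28.121°)·561.4 + cos(28.121°)·(-618.4) = -810.01 m.
The local north axis is (−sin φ cos λ, −sin φ sin λ, cos φ), giving ΔN = -352.417 + 207.462 + 131.843 = -13.11 m.
Horizontal magnitude = √(ΔE² + ΔN²) = √((-810.01)² + (-13.11)²) = 810.11 m.

810 m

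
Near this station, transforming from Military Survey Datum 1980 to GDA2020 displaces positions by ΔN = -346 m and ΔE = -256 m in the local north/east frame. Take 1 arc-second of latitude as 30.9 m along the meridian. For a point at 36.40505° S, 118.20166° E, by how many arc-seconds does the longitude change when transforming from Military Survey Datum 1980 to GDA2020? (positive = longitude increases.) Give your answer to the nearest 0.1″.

Δλ = -10.3″

At latitude -36.40505°, cos φ = 0.804841.
1″ of longitude at this latitude = 30.90 × cos φ = 24.8696 m, so Δλ = -256.0 / 24.8696 = -10.294″.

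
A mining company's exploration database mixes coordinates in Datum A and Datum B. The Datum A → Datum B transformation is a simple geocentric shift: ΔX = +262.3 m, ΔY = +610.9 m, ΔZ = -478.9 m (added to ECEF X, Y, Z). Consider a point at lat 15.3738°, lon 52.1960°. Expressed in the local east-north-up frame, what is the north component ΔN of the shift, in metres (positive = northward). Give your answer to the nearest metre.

ΔN = -632 m

At φ = 15.3738°, λ = 52.1960°: sin φ = 0.265115, cos φ = 0.964217, sin λ = 0.790112, cos λ = 0.612962.
ΔN = −sin φ cos λ·ΔX − sin φ sin λ·ΔY + cos φ·ΔZ = −(0.265115)(0.612962)(262.3) − (0.265115)(0.790112)(610.9) + (0.964217)(-478.9) = -632.35 m.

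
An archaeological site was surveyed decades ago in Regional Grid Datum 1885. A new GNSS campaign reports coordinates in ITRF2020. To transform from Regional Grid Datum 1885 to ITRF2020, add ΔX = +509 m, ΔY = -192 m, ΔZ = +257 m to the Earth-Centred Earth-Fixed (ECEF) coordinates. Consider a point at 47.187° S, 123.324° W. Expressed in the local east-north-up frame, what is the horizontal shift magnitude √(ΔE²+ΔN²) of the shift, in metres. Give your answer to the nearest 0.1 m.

The local east axis at (φ, λ) is (−sin λ, cos λ, 0), so ΔE = −sin(-123.324°)·509 + cos(-123.324°)·(-192) = 530.79 m.
The local north axis is (−sin φ cos λ, −sin φ sin λ, cos φ), giving ΔN = -205.130 + 117.688 + 174.659 = 87.22 m.
Horizontal magnitude = √(ΔE² + ΔN²) = √(530.79² + 87.22²) = 537.91 m.

537.9 m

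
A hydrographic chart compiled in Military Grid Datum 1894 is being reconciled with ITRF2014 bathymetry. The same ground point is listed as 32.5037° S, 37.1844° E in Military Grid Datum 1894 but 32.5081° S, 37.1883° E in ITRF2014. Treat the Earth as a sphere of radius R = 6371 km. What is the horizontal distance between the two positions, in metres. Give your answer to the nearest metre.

611 m

Δφ = -32.5081° − -32.5037° = -0.0044°; Δλ = 37.1883° − 37.1844° = +0.0039°.
1° along a meridian = πR/180 = 111195 m.
ΔN = Δφ × 111195 = -489.3 m; ΔE = Δλ × 111195 × cos(-32.5037°) = +0.0039 × 111195 × 0.843357 = 365.7 m.
Distance = √(ΔE² + ΔN²) = √(365.7² + (-489.3)²) = 610.8 m.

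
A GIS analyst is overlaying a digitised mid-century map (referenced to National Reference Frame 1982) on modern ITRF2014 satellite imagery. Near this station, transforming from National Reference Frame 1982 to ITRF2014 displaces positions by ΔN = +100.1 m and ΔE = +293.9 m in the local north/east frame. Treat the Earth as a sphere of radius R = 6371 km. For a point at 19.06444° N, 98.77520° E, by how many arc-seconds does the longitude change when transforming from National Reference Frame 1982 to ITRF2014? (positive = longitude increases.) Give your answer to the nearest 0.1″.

Δλ = 10.1″

At latitude 19.06444°, cos φ = 0.945152.
One radian of longitude at latitude φ spans R cos φ, so Δλ = ΔE / (R cos φ) = 293.9 / (6371000 × 0.945152) = 4.8808e-05 rad = 10.067″.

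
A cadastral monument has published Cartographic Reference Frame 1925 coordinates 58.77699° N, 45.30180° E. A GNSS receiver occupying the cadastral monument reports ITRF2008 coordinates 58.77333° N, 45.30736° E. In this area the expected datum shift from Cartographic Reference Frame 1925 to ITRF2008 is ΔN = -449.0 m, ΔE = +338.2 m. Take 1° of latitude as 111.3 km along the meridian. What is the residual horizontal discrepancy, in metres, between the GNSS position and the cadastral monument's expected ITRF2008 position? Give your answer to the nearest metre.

Observed coordinate differences: Δφ = -0.00366°, Δλ = +0.00556°.
Converting to metres (1° lat = 111300 m, cos φ = 0.518370): observed ΔN = -407.4 m, observed ΔE = 320.8 m.
Subtracting the expected shift leaves a residual of -407.4 − (-449.0) = 41.6 m north and 320.8 − (338.2) = -17.4 m east.
Residual distance = √(41.6² + (-17.4)²) = 45.1 m.

45 m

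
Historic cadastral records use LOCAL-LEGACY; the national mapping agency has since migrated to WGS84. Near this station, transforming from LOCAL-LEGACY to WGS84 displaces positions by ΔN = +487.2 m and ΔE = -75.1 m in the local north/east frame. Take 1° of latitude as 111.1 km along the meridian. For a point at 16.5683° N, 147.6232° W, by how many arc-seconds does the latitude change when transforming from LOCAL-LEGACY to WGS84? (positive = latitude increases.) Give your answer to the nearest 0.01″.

1° of latitude = 111.1 km, so Δφ = 487.2 / 111100 = 0.0043852° = 15.787″.

Δφ = 15.79″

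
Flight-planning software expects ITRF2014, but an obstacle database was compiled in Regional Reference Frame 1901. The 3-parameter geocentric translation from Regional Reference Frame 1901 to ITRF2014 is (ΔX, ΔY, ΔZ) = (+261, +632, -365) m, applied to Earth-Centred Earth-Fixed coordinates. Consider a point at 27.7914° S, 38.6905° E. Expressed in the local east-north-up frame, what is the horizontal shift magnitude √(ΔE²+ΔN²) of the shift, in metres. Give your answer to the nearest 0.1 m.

333.0 m

The local east axis at (φ, λ) is (−sin λ, cos λ, 0), so ΔE = −sin(38.6905°)·261 + cos(38.6905°)·632 = 330.14 m.
The local north axis is (−sin φ cos λ, −sin φ sin λ, cos φ), giving ΔN = 94.985 + 184.204 − 322.898 = -43.71 m.
Horizontal magnitude = √(ΔE² + ΔN²) = √(330.14² + (-43.71)²) = 333.02 m.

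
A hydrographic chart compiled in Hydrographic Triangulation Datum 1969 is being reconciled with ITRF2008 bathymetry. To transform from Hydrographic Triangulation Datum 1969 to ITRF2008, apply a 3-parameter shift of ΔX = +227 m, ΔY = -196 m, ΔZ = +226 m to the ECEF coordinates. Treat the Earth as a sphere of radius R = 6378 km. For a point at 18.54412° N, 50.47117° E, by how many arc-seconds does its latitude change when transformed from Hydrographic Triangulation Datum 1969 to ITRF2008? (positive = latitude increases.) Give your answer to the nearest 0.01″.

sin φ = 0.318035, cos φ = 0.948079, sin λ = 0.771304, cos λ = 0.636466.
North component: ΔN = −sin φ cos λ·ΔX − sin φ sin λ·ΔY + cos φ·ΔZ = −(0.318035)(0.636466)(227) − (0.318035)(0.771304)(-196) + (0.948079)(226) = 216.40 m.
1° of latitude spans πR/180 = 111317 m, so Δφ = 216.40 / 111317 × 3600 = 6.998″.

Δφ = 7.00″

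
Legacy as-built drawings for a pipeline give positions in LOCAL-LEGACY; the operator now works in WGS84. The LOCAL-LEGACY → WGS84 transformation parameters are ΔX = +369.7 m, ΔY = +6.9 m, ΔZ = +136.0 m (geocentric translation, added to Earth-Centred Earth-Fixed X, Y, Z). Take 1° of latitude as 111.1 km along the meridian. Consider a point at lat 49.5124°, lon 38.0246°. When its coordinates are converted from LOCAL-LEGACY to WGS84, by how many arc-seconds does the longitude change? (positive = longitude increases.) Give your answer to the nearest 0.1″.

Δλ = -11.1″

sin φ = 0.760547, cos φ = 0.649283, sin λ = 0.616000, cos λ = 0.787746.
East component: ΔE = −sin λ·ΔX + cos λ·ΔY = −(0.616000)(369.7) + (0.787746)(6.9) = -222.30 m.
1° of latitude spans 111100 m; at latitude φ, 1° of longitude spans that × cos φ = 72135.4 m, so Δλ = -222.30 / 72135.4 × 3600 = -11.094″.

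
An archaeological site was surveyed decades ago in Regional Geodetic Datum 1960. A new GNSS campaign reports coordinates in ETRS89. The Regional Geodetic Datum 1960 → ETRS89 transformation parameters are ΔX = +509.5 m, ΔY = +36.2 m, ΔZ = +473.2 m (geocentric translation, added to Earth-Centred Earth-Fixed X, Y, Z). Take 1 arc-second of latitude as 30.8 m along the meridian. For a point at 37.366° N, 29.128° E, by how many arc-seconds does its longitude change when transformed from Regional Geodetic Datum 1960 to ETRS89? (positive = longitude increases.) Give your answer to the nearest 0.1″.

Δλ = -8.8″

sin φ = 0.606904, cos φ = 0.794775, sin λ = 0.486762, cos λ = 0.873534.
East component: ΔE = −sin λ·ΔX + cos λ·ΔY = −(0.486762)(509.5) + (0.873534)(36.2) = -216.38 m.
1° of latitude spans 3600 × 30.80 = 110880 m; at latitude φ, 1° of longitude spans that × cos φ = 88124.6 m, so Δλ = -216.38 / 88124.6 × 3600 = -8.840″.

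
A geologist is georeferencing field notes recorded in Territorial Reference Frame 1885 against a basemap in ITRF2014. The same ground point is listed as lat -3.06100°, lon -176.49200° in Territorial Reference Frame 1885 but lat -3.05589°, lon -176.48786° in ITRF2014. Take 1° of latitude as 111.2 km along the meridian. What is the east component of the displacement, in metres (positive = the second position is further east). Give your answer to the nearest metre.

ΔE = 460 m

Δφ = -3.05589° − -3.06100° = +0.00511°; Δλ = -176.48786° − -176.49200° = +0.00414°.
ΔN = Δφ × 111200 = 568.2 m; ΔE = Δλ × 111200 × cos(-3.06100°) = +0.00414 × 111200 × 0.998573 = 459.7 m.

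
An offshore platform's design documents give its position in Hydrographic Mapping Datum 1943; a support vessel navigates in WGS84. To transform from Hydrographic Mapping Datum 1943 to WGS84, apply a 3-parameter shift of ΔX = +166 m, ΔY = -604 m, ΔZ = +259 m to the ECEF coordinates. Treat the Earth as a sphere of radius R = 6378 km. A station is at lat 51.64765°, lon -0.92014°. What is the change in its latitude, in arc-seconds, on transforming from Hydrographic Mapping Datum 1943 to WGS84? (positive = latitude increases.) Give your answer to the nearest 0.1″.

sin φ = 0.784210, cos φ = 0.620496, sin λ = -0.016059, cos λ = 0.999871.
North component: ΔN = −sin φ cos λ·ΔX − sin φ sin λ·ΔY + cos φ·ΔZ = −(0.784210)(0.999871)(166) − (0.784210)(-0.016059)(-604) + (0.620496)(259) = 22.94 m.
1° of latitude spans πR/180 = 111317 m, so Δφ = 22.94 / 111317 × 3600 = 0.742″.

Δφ = 0.7″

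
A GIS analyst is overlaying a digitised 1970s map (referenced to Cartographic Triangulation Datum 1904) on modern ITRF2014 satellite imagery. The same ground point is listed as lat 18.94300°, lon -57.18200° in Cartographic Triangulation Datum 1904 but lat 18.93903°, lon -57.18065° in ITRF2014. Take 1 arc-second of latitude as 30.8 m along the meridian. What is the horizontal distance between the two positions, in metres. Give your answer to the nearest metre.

Δφ = 18.93903° − 18.94300° = -0.00397°; Δλ = -57.18065° − -57.18200° = +0.00135°.
1° of latitude = 3600 × 30.80 = 110880 m.
ΔN = Δφ × 110880 = -440.2 m; ΔE = Δλ × 110880 × cos(18.94300°) = +0.00135 × 110880 × 0.945842 = 141.6 m.
Distance = √(ΔE² + ΔN²) = √(141.6² + (-440.2)²) = 462.4 m.

462 m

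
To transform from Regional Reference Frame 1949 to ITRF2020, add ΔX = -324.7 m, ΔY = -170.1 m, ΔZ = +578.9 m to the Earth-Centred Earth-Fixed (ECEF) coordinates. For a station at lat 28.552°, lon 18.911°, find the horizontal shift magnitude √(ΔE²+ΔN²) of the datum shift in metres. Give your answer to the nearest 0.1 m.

683.9 m

The local east axis at (φ, λ) is (−sin λ, cos λ, 0), so ΔE = −sin(18.911°)·(-324.7) + cos(18.911°)·(-170.1) = -55.68 m.
The local north axis is (−sin φ cos λ, −sin φ sin λ, cos φ), giving ΔN = 146.816 + 26.349 + 508.496 = 681.66 m.
Horizontal magnitude = √(ΔE² + ΔN²) = √((-55.68)² + 681.66²) = 683.93 m.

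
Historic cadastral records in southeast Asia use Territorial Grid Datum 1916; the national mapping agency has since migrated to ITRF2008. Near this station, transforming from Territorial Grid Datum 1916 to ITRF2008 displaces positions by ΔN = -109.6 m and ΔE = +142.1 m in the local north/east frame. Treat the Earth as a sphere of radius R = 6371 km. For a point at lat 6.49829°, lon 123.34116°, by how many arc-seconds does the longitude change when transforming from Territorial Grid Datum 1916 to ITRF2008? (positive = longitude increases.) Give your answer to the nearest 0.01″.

At latitude 6.49829°, cos φ = 0.993575.
One radian of longitude at latitude φ spans R cos φ, so Δλ = ΔE / (R cos φ) = 142.1 / (6371000 × 0.993575) = 2.2448e-05 rad = 4.630″.

Δλ = 4.63″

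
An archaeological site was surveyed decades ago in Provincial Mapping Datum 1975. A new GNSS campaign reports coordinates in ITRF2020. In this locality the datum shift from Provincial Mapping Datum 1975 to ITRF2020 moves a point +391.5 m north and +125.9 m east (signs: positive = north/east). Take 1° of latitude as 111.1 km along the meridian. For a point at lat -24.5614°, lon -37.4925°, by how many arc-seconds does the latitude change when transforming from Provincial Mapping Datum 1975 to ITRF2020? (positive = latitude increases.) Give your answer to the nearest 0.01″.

Δφ = 12.69″

1° of latitude = 111.1 km, so Δφ = 391.5 / 111100 = 0.0035239° = 12.686″.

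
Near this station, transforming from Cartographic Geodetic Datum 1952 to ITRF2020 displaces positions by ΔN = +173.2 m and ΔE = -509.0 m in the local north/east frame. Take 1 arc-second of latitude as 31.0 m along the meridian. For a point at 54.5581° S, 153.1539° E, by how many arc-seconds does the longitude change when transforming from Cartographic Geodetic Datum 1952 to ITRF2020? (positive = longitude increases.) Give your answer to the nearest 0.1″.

At latitude -54.5581°, cos φ = 0.579877.
1″ of longitude at this latitude = 31.00 × cos φ = 17.9762 m, so Δλ = -509.0 / 17.9762 = -28.315″.

Δλ = -28.3″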